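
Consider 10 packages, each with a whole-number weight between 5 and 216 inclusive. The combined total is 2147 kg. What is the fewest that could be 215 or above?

Each value short of 215 is at most 214, costing at least 216 − 214 = 2 against the maximum total of 2160.
We can afford to lose at most 2160 − 2147 = 13, so at most ⌊13/2⌋ = 6 fall short, and at least 4 are ≥ 215.
Exactly 4 works: 4 values at 216 and 6 at 214 total 2148; lower one of the high values by 1 (still ≥ 215) to hit 2147.

4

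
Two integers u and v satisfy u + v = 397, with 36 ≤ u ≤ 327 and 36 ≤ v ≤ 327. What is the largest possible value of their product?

For a fixed sum, the product uv is largest when u and v are as close as possible.
Taking u = 198 and v = 199 (both in [36, 327]) gives uv = 39402.

39402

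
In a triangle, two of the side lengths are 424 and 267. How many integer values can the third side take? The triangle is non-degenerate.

The triangle inequality gives |424 − 267| < c < 424 + 267, i.e. 157 < c < 691.
So c can be any integer from 158 to 690: 533 values.

533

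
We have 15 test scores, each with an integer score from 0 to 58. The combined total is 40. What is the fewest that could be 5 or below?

Let j be the number exceeding 5. Then the total is ≥ 6·j + 0·(15 − j) = 0 + 6j.
So 6j ≤ 40 and j ≤ 6; hence at least 15 − 6 = 9 are ≤ 5.
Exactly 9 works: 9 values at 0 and 6 at 6 total 36; raise one of the low values by 4 (still ≤ 5) to hit 40.

9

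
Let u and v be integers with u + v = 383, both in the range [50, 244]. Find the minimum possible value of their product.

Since u + v is fixed, pushing one of them to its bound minimizes the product.
The extreme feasible split is u = 139, v = 244, giving uv = 33916.

33916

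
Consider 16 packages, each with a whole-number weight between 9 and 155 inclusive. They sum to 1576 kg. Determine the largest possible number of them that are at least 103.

If k of the values are ≥ 103, the total is ≥ 103k + 9(16 − k).
Setting 103k + 9(16 − k) ≤ 1576 gives 94k ≤ 1432, so k ≤ 15.
k = 15 is achieved by 15 values at 103 and 1 at 9, total 1554; add 22 to one value (staying below 103) to reach 1576.

15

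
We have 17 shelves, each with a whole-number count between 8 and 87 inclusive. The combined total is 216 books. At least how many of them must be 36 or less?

15

If only k of them are at most 36, the other 17 − k are at least 37, so the total is at least (17 − k)·37 + k·8.
This is ≤ 216, so (17 − k)·37 + 8k ≤ 216, which gives k ≥ 15.
Exactly 15 works: 15 values at 8 and 2 at 37 total 194; raise one of the low values by 22 (still ≤ 36) to hit 216.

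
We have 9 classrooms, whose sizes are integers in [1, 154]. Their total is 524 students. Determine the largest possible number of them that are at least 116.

With k values at 116 or above and the rest at least 1, the sum is at least 9 + 115k.
Since the sum is 524, we need 115k ≤ 515, i.e. k ≤ 4.
k = 4 is achieved by 4 values at 116 and 5 at 1, total 469; add 55 to one value (staying below 116) to reach 524.

4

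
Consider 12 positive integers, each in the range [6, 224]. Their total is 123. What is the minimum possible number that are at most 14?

Let j be the number exceeding 14. Then the total is ≥ 15·j + 6·(12 − j) = 72 + 9j.
So 9j ≤ 51 and j ≤ 5; hence at least 12 − 5 = 7 are ≤ 14.
Exactly 7 works: 7 values at 6 and 5 at 15 total 117; raise one of the low values by 6 (still ≤ 14) to hit 123.

7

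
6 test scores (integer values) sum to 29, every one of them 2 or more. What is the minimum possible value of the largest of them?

The 6 values sum to 29, so their maximum is at least ⌈29/6⌉ = 5.
Equality holds with 5 values of 5 and 1 value of 4.

5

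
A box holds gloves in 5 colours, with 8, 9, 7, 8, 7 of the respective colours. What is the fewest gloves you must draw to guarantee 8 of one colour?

36

In the worst case you take as many as possible of each colour without reaching 8: 7 + 7 + 7 + 7 + 7 = 35.
The next one must give 8 of some colour, so 35 + 1 = 36.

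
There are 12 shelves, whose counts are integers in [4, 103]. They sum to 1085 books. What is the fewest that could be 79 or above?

If only k of them are at least 79, the other 12 − k are at most 78, so the total is at most k·103 + (12 − k)·78.
This must reach 1085, so k·103 + (12 − k)·78 ≥ 1085, giving k ≥ 6.
Exactly 6 works: 6 values at 103 and 6 at 78 total 1086; lower one of the high values by 1 (still ≥ 79) to hit 1085.

6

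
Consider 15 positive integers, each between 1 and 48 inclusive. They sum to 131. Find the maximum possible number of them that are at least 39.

3

Suppose k of them are at least 39. Those contribute at least 39 each and the other 15 − k at least 1 each.
So the total is at least 39k + 1(15 − k) = 15 + 38k. This must be ≤ 131, giving k ≤ 3.
k = 3 is achieved by 3 values at 39 and 12 at 1, total 129; add 2 to one value (staying below 39) to reach 131.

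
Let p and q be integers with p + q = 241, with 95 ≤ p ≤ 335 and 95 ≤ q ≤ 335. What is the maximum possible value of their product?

14520

For a fixed sum, the product pq is largest when p and q are as close as possible.
Taking p = 120 and q = 121 (both in [95, 335]) gives pq = 14520.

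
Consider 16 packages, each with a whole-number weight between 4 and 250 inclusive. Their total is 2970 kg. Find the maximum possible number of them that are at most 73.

Each value at 73 or below falls at least 250 − 73 = 177 short of the ceiling 250.
The ceiling total is 16 × 250 = 4000, and we need 2970, so at most ⌊(4000 − 2970)/177⌋ = 5 can be that low.
k = 5 is achieved by 5 values at 73 and 11 at 250, total 3115; lower one of the 250's by 145 (still > 73) to reach 2970.

5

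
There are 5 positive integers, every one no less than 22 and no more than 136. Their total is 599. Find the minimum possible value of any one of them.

55

Minimizing one value means maximizing the remaining 4.
The other 4 contribute at most 4 × 136 = 544, leaving at least 599 − 544 = 55.
Since 55 ≥ 22, this is achievable: one at 55 and 4 at 136.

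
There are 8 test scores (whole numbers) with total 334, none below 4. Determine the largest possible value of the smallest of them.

If every one of the 8 were at least 42, the total would be at least 8 × 42 = 336 > 334.
Achievable: 2 of them at 41 and 6 at 42 total 334.

41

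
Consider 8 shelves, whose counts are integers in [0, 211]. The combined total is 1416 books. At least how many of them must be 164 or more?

Each value short of 164 is at most 163, costing at least 211 − 163 = 48 against the maximum total of 1688.
We can afford to lose at most 1688 − 1416 = 272, so at most ⌊272/48⌋ = 5 fall short, and at least 3 are ≥ 164.
Exactly 3 works: 3 values at 211 and 5 at 163 total 1448; lower one of the high values by 32 (still ≥ 164) to hit 1416.

3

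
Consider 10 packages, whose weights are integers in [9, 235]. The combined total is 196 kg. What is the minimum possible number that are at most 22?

Each value above 22 is at least 23, contributing at least 23 − 9 = 14 above the floor 9.
The sum exceeds the floor total 90 by 106, so at most ⌊106/14⌋ = 7 exceed 22, and at least 3 are ≤ 22.
Exactly 3 works: 3 values at 9 and 7 at 23 total 188; raise one of the low values by 8 (still ≤ 22) to hit 196.

3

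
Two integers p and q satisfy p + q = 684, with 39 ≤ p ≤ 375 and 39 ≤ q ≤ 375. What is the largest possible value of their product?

116964

pq = p(684 − p) is maximized when p is as near 684/2 as the bounds allow.
Taking p = 342 and q = 342 (both in [39, 375]) gives pq = 116964.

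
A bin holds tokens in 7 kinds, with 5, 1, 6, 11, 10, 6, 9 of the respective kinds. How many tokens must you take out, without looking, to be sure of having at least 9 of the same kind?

43

In the worst case you take as many as possible of each kind without reaching 9: 5 + 1 + 6 + 8 + 8 + 6 + 8 = 42.
The next one must give 9 of some kind, so 42 + 1 = 43.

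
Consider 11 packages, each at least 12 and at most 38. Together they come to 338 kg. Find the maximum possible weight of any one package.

Maximizing one value means minimizing the remaining 10.
The other 10 contribute at least 10 × 12 = 120, leaving at most 338 − 120 = 218.
But each package is capped at 38, so the maximum is 38.
Achievable: one at 38 and the other 10 totalling 300, which fits since 10 × 12 ≤ 300 ≤ 10 × 38.

38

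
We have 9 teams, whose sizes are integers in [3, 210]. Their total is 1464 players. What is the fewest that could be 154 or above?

2

If only k of them are at least 154, the other 9 − k are at most 153, so the total is at most k·210 + (9 − k)·153.
This must reach 1464, so k·210 + (9 − k)·153 ≥ 1464, giving k ≥ 2.
Exactly 2 works: 2 values at 210 and 7 at 153 total 1491; lower one of the high values by 27 (still ≥ 154) to hit 1464.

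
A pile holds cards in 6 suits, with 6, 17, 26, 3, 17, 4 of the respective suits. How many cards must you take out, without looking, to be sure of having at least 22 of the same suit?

In the worst case you take as many as possible of each suit without reaching 22: 6 + 17 + 21 + 3 + 17 + 4 = 68.
The next one must give 22 of some suit, so 68 + 1 = 69.

69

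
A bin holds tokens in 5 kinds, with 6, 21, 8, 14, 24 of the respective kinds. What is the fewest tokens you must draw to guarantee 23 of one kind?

72

In the worst case you take as many as possible of each kind without reaching 23: 6 + 21 + 8 + 14 + 22 = 71.
The next one must give 23 of some kind, so 71 + 1 = 72.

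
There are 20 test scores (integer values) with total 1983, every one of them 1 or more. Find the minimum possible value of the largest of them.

100

The 20 values sum to 1983, so their maximum is at least ⌈1983/20⌉ = 100.
Taking 17 copies of 99 and 3 copies of 100 gives exactly 1983, so 100 is attained.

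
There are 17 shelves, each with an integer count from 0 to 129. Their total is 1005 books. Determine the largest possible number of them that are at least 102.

9

With k values at 102 or above and the rest at least 0, the sum is at least 0 + 102k.
Since the sum is 1005, we need 102k ≤ 1005, i.e. k ≤ 9.
k = 9 is achieved by 9 values at 102 and 8 at 0, total 918; add 87 to one value (staying below 102) to reach 1005.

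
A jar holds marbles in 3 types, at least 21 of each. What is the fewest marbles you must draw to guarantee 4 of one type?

You could draw 3 of every type without reaching 4 of any — 9 in all.
One more forces 4 of some type, so 9 + 1 = 10.

10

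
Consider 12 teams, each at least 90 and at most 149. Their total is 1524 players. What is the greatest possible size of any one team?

Maximizing one value means minimizing the remaining 11.
The other 11 contribute at least 11 × 90 = 990, leaving at most 1524 − 990 = 534.
But each team is capped at 149, so the maximum is 149.
Achievable: one at 149 and the other 11 totalling 1375, which fits since 11 × 90 ≤ 1375 ≤ 11 × 149.

149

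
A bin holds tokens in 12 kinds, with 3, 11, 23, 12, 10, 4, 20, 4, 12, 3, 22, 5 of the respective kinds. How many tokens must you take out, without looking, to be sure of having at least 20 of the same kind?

In the worst case you take as many as possible of each kind without reaching 20: 3 + 11 + 19 + 12 + 10 + 4 + 19 + 4 + 12 + 3 + 19 + 5 = 121.
The next one must give 20 of some kind, so 121 + 1 = 122.

122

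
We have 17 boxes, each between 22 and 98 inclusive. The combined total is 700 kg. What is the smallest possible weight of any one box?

22

To make one box as small as possible, make the other 16 as large as possible.
The other 16 can take up 16 × 98 = 1568 ≥ 700 − 22, so one box can sit at its floor of 22.
Achievable: one at 22 and the other 16 totalling 678, which fits since 16 × 22 ≤ 678 ≤ 16 × 98.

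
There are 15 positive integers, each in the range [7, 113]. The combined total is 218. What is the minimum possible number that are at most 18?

6

Let j be the number exceeding 18. Then the total is ≥ 19·j + 7·(15 − j) = 105 + 12j.
So 12j ≤ 113 and j ≤ 9; hence at least 15 − 9 = 6 are ≤ 18.
Exactly 6 works: 6 values at 7 and 9 at 19 total 213; raise one of the low values by 5 (still ≤ 18) to hit 218.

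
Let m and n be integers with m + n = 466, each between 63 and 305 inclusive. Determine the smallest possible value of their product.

For a fixed sum, mn is smallest when m and n are as far apart as possible.
The extreme feasible split is m = 161, n = 305, giving mn = 49105.

49105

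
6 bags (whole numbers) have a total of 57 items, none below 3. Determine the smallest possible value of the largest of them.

10

The average is 57/6 > 9, so not all 6 can be 9 or less; the largest is ≥ 10.
Taking 3 copies of 9 and 3 copies of 10 gives exactly 57, so 10 is attained.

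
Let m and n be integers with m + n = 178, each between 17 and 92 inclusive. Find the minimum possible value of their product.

7912

Since m + n is fixed, pushing one of them to its bound minimizes the product.
The extreme feasible split is m = 86, n = 92, giving mn = 7912.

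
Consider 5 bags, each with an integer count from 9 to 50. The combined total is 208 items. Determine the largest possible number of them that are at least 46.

With k values at 46 or above and the rest at least 9, the sum is at least 45 + 37k.
Since the sum is 208, we need 37k ≤ 163, i.e. k ≤ 4.
k = 4 is achieved by 4 values at 46 and 1 at 9, total 193; add 15 to one value (staying below 46) to reach 208.

4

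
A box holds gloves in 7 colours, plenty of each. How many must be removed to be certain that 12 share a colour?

You could draw 11 of every colour without reaching 12 of any — 77 in all.
One more forces 12 of some colour, so 77 + 1 = 78.

78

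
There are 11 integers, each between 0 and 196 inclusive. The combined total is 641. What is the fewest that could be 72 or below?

Let j be the number exceeding 72. Then the total is ≥ 73·j + 0·(11 − j) = 0 + 73j.
So 73j ≤ 641 and j ≤ 8; hence at least 11 − 8 = 3 are ≤ 72.
Exactly 3 works: 3 values at 0 and 8 at 73 total 584; raise one of the low values by 57 (still ≤ 72) to hit 641.

3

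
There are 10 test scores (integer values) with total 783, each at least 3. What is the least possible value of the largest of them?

The average is 783/10 > 78, so not all 10 can be 78 or less; the largest is ≥ 79.
Taking 7 copies of 78 and 3 copies of 79 gives exactly 783, so 79 is attained.

79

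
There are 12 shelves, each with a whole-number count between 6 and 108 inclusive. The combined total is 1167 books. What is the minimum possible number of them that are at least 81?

If only k of them are at least 81, the other 12 − k are at most 80, so the total is at most k·108 + (12 − k)·80.
This must reach 1167, so k·108 + (12 − k)·80 ≥ 1167, giving k ≥ 8.
Exactly 8 works: 8 values at 108 and 4 at 80 total 1184; lower one of the high values by 17 (still ≥ 81) to hit 1167.

8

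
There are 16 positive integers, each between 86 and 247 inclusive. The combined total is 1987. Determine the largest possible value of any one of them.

247

To make one integer as large as possible, make the other 15 as small as possible.
The other 15 contribute at least 15 × 86 = 1290, leaving at most 1987 − 1290 = 697.
But each integer is capped at 247, so the maximum is 247.
Achievable: one at 247 and the other 15 totalling 1740, which fits since 15 × 86 ≤ 1740 ≤ 15 × 247.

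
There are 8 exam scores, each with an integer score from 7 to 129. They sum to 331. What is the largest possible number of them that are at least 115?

2

With k values at 115 or above and the rest at least 7, the sum is at least 56 + 108k.
Since the sum is 331, we need 108k ≤ 275, i.e. k ≤ 2.
k = 2 is achieved by 2 values at 115 and 6 at 7, total 272; add 59 to one value (staying below 115) to reach 331.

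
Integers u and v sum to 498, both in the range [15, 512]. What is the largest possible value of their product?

With u + v fixed, uv peaks when the two are closest together.
Taking u = 249 and v = 249 (both in [15, 512]) gives uv = 62001.

62001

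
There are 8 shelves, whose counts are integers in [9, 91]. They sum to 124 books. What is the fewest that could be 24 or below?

Each value above 24 is at least 25, contributing at least 25 − 9 = 16 above the floor 9.
The sum exceeds the floor total 72 by 52, so at most ⌊52/16⌋ = 3 exceed 24, and at least 5 are ≤ 24.
Exactly 5 works: 5 values at 9 and 3 at 25 total 120; raise one of the low values by 4 (still ≤ 24) to hit 124.

5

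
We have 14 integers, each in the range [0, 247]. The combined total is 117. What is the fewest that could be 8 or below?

Each value above 8 is at least 9, contributing at least 9 − 0 = 9 above the floor 0.
The sum exceeds the floor total 0 by 117, so at most ⌊117/9⌋ = 13 exceed 8, and at least 1 are ≤ 8.
Exactly 1 works: 1 value at 0 and 13 at 9 total 117.

1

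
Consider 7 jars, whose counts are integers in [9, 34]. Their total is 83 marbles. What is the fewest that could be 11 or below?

Let j be the number exceeding 11. Then the total is ≥ 12·j + 9·(7 − j) = 63 + 3j.
So 3j ≤ 20 and j ≤ 6; hence at least 7 − 6 = 1 are ≤ 11.
Exactly 1 works: 1 value at 9 and 6 at 12 total 81; raise one of the low values by 2 (still ≤ 11) to hit 83.

1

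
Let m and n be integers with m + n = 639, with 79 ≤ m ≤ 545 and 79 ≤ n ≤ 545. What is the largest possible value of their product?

102080

mn = m(639 − m) is maximized when m is as near 639/2 as the bounds allow.
Taking m = 319 and n = 320 (both in [79, 545]) gives mn = 102080.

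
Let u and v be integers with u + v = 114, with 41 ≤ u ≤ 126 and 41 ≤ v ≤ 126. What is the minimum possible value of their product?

2993

Since u + v is fixed, pushing one of them to its bound minimizes the product.
The extreme feasible split is u = 41, v = 73, giving uv = 2993.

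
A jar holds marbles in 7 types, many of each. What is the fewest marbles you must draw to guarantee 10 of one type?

You could draw 9 of every type without reaching 10 of any — 63 in all.
One more forces 10 of some type, so 63 + 1 = 64.

64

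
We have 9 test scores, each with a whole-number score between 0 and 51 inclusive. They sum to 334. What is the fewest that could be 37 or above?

1

Suppose at most 9 − j of them reach 37; then j values are ≤ 36 and the rest ≤ 51.
The total is then ≤ 36·j + 51·(9 − j) = 459 − 15j. For this to be ≥ 334 we need j ≤ 8, so at least 9 − 8 = 1 must reach 37.
Exactly 1 works: 1 value at 51 and 8 at 36 total 339; lower one of the high values by 5 (still ≥ 37) to hit 334.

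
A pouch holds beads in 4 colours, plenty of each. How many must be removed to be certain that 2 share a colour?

You could draw 1 of every colour without reaching 2 of any — 4 in all.
One more forces 2 of some colour, so 4 + 1 = 5.

5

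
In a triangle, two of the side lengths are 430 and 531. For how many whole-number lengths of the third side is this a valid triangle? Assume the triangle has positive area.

859

The triangle inequality gives |430 − 531| < c < 430 + 531, i.e. 101 < c < 961.
So c can be any integer from 102 to 960: 859 values.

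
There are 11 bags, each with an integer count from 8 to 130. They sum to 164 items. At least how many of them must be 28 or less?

8

Let j be the number exceeding 28. Then the total is ≥ 29·j + 8·(11 − j) = 88 + 21j.
So 21j ≤ 76 and j ≤ 3; hence at least 11 − 3 = 8 are ≤ 28.
Exactly 8 works: 8 values at 8 and 3 at 29 total 151; raise one of the low values by 13 (still ≤ 28) to hit 164.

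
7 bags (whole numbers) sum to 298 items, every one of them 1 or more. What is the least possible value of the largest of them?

The 7 values sum to 298, so their maximum is at least ⌈298/7⌉ = 43.
Taking 3 copies of 42 and 4 copies of 43 gives exactly 298, so 43 is attained.

43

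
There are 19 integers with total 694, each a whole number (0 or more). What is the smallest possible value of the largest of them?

37

If every one of the 19 were at most 36, the total would be at most 19 × 36 = 684 < 694.
Equality holds with 10 values of 37 and 9 values of 36.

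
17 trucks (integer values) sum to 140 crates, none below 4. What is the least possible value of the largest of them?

Some value must be at least ⌈140/17⌉ = 9, since 17 × 8 = 136 < 140.
Equality holds with 4 values of 9 and 13 values of 8.

9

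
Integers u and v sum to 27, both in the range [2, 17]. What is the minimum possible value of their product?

170

For a fixed sum, uv is smallest when u and v are as far apart as possible.
The extreme feasible split is u = 10, v = 17, giving uv = 170.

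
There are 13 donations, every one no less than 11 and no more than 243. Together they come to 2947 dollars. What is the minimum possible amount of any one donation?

31

Minimizing one value means maximizing the remaining 12.
The other 12 contribute at most 12 × 243 = 2916, leaving at least 2947 − 2916 = 31.
Since 31 ≥ 11, this is achievable: one at 31 and 12 at 243.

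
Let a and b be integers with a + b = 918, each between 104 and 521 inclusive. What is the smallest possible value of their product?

For a fixed sum, ab is smallest when a and b are as far apart as possible.
At the endpoint a = 397, b = 918 − 397 = 521, so ab = 397 × 521 = 206837.

206837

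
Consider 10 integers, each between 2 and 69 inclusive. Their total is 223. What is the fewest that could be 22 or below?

If only k of them are at most 22, the other 10 − k are at least 23, so the total is at least (10 − k)·23 + k·2.
This is ≤ 223, so (10 − k)·23 + 2k ≤ 223, which gives k ≥ 1.
Exactly 1 works: 1 value at 2 and 9 at 23 total 209; raise one of the low values by 14 (still ≤ 22) to hit 223.

1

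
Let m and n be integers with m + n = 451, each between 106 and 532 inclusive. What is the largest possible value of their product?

50850

For a fixed sum, the product mn is largest when m and n are as close as possible.
Taking m = 225 and n = 226 (both in [106, 532]) gives mn = 50850.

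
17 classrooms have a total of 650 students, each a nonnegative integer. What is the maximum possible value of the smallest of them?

38

The average is 650/17 < 39, so some value is ≤ 38.
Equality holds with 13 values of 38 and 4 values of 39.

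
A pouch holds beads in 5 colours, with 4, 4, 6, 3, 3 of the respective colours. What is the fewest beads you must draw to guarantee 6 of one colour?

20

In the worst case you take as many as possible of each colour without reaching 6: 4 + 4 + 5 + 3 + 3 = 19.
The next one must give 6 of some colour, so 19 + 1 = 20.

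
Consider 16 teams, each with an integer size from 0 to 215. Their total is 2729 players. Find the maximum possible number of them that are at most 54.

Each value at 54 or below falls at least 215 − 54 = 161 short of the ceiling 215.
The ceiling total is 16 × 215 = 3440, and we need 2729, so at most ⌊(3440 − 2729)/161⌋ = 4 can be that low.
k = 4 is achieved by 4 values at 54 and 12 at 215, total 2796; lower one of the 215's by 67 (still > 54) to reach 2729.

4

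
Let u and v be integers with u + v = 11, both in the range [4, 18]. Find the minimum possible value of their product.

For a fixed sum, uv is smallest when u and v are as far apart as possible.
The extreme feasible split is u = 4, v = 7, giving uv = 28.

28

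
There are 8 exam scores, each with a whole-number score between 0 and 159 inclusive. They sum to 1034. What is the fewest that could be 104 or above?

If only k of them are at least 104, the other 8 − k are at most 103, so the total is at most k·159 + (8 − k)·103.
This must reach 1034, so k·159 + (8 − k)·103 ≥ 1034, giving k ≥ 4.
Exactly 4 works: 4 values at 159 and 4 at 103 total 1048; lower one of the high values by 14 (still ≥ 104) to hit 1034.

4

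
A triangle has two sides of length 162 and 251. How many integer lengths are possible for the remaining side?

The triangle inequality gives |162 − 251| < c < 162 + 251, i.e. 89 < c < 413.
So c can be any integer from 90 to 412: 323 values.

323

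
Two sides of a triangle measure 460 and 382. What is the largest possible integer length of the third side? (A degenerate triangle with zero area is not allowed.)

841

The third side must be less than 460 + 382 = 842.
The largest integer below 842 is 841.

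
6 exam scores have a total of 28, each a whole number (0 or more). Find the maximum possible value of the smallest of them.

4

The average is 28/6 < 5, so some value is ≤ 4.
Equality holds with 2 values of 4 and 4 values of 5.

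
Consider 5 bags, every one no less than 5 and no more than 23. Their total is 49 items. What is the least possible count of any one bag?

Minimizing one value means maximizing the remaining 4.
The other 4 can take up 4 × 23 = 92 ≥ 49 − 5, so one bag can sit at its floor of 5.
Achievable: one at 5 and the other 4 totalling 44, which fits since 4 × 5 ≤ 44 ≤ 4 × 23.

5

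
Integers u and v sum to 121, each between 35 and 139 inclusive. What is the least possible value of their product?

3010

For a fixed sum, uv is smallest when u and v are as far apart as possible.
At the endpoint u = 35, v = 121 − 35 = 86, so uv = 35 × 86 = 3010.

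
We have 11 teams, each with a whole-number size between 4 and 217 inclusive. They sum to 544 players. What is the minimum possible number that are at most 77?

5

If only k of them are at most 77, the other 11 − k are at least 78, so the total is at least (11 − k)·78 + k·4.
This is ≤ 544, so (11 − k)·78 + 4k ≤ 544, which gives k ≥ 5.
Exactly 5 works: 5 values at 4 and 6 at 78 total 488; raise one of the low values by 56 (still ≤ 77) to hit 544.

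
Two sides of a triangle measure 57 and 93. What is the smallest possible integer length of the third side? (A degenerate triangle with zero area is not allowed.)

The third side must exceed |57 − 93| = 36.
The smallest integer above 36 is 37.

37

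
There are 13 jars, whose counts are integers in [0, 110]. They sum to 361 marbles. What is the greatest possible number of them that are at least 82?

4

With k values at 82 or above and the rest at least 0, the sum is at least 0 + 82k.
Since the sum is 361, we need 82k ≤ 361, i.e. k ≤ 4.
k = 4 is achieved by 4 values at 82 and 9 at 0, total 328; add 33 to one value (staying below 82) to reach 361.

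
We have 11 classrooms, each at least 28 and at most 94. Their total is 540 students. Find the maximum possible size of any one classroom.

Maximizing one value means minimizing the remaining 10.
The other 10 contribute at least 10 × 28 = 280, leaving at most 540 − 280 = 260.
But each classroom is capped at 94, so the maximum is 94.
Achievable: one at 94 and the other 10 totalling 446, which fits since 10 × 28 ≤ 446 ≤ 10 × 94.

94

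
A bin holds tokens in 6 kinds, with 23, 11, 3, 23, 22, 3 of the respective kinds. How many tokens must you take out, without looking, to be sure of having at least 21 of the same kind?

78

In the worst case you take as many as possible of each kind without reaching 21: 20 + 11 + 3 + 20 + 20 + 3 = 77.
The next one must give 21 of some kind, so 77 + 1 = 78.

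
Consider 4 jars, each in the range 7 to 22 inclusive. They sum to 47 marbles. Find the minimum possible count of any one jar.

7

Minimizing one value means maximizing the remaining 3.
The other 3 can take up 3 × 22 = 66 ≥ 47 − 7, so one jar can sit at its floor of 7.
Achievable: one at 7 and the other 3 totalling 40, which fits since 3 × 7 ≤ 40 ≤ 3 × 22.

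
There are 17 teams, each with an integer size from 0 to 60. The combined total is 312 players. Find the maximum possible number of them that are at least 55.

If k of the values are ≥ 55, the total is ≥ 55k + 0(17 − k).
Setting 55k + 0(17 − k) ≤ 312 gives 55k ≤ 312, so k ≤ 5.
k = 5 is achieved by 5 values at 55 and 12 at 0, total 275; add 37 to one value (staying below 55) to reach 312.

5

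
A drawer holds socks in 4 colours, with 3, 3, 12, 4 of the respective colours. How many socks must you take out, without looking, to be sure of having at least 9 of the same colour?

19

In the worst case you take as many as possible of each colour without reaching 9: 3 + 3 + 8 + 4 = 18.
The next one must give 9 of some colour, so 18 + 1 = 19.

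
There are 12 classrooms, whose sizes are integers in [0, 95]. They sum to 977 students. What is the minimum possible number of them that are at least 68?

7

If only k of them are at least 68, the other 12 − k are at most 67, so the total is at most k·95 + (12 − k)·67.
This must reach 977, so k·95 + (12 − k)·67 ≥ 977, giving k ≥ 7.
Exactly 7 works: 7 values at 95 and 5 at 67 total 1000; lower one of the high values by 23 (still ≥ 68) to hit 977.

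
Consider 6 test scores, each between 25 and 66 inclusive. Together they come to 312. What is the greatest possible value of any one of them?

To make one score as large as possible, make the other 5 as small as possible.
The other 5 contribute at least 5 × 25 = 125, leaving at most 312 − 125 = 187.
But each score is capped at 66, so the maximum is 66.
Achievable: one at 66 and the other 5 totalling 246, which fits since 5 × 25 ≤ 246 ≤ 5 × 66.

66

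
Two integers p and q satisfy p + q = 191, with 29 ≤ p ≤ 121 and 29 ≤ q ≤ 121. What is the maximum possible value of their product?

9120

For a fixed sum, the product pq is largest when p and q are as close as possible.
Taking p = 95 and q = 96 (both in [29, 121]) gives pq = 9120.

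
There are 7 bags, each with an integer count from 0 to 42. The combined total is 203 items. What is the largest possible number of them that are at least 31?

6

Suppose k of them are at least 31. Those contribute at least 31 each and the other 7 − k at least 0 each.
So the total is at least 31k + 0(7 − k) = 0 + 31k. This must be ≤ 203, giving k ≤ 6.
k = 6 is achieved by 6 values at 31 and 1 at 0, total 186; add 17 to one value (staying below 31) to reach 203.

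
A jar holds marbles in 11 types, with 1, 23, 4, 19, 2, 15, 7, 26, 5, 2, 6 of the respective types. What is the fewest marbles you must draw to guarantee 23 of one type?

106

In the worst case you take as many as possible of each type without reaching 23: 1 + 22 + 4 + 19 + 2 + 15 + 7 + 22 + 5 + 2 + 6 = 105.
The next one must give 23 of some type, so 105 + 1 = 106.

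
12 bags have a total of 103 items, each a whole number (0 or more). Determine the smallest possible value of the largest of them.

The 12 values sum to 103, so their maximum is at least ⌈103/12⌉ = 9.
Equality holds with 7 values of 9 and 5 values of 8.

9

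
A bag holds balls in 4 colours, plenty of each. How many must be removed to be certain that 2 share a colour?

5

In the worst case you draw 1 of each of the 4 colours: 4 × 1 = 4.
One more forces 2 of some colour, so 4 + 1 = 5.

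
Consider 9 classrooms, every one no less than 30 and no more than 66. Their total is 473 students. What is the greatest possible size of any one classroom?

To make one classroom as large as possible, make the other 8 as small as possible.
The other 8 contribute at least 8 × 30 = 240, leaving at most 473 − 240 = 233.
But each classroom is capped at 66, so the maximum is 66.
Achievable: one at 66 and the other 8 totalling 407, which fits since 8 × 30 ≤ 407 ≤ 8 × 66.

66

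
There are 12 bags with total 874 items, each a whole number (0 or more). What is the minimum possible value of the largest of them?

73

The 12 values sum to 874, so their maximum is at least ⌈874/12⌉ = 73.
Achievable: 10 of them at 73 and 2 at 72 total 874.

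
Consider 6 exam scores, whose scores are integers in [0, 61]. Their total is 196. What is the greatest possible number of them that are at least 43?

If k of the values are ≥ 43, the total is ≥ 43k + 0(6 − k).
Setting 43k + 0(6 − k) ≤ 196 gives 43k ≤ 196, so k ≤ 4.
k = 4 is achieved by 4 values at 43 and 2 at 0, total 172; add 24 to one value (staying below 43) to reach 196.

4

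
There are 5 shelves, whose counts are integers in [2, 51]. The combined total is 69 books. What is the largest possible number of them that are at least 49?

With k values at 49 or above and the rest at least 2, the sum is at least 10 + 47k.
Since the sum is 69, we need 47k ≤ 59, i.e. k ≤ 1.
k = 1 is achieved by 1 value at 49 and 4 at 2, total 57; add 12 to one value (staying below 49) to reach 69.

1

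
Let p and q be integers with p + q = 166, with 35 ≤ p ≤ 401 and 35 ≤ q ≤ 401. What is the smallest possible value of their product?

4585

Since p + q is fixed, pushing one of them to its bound minimizes the product.
The extreme feasible split is p = 35, q = 131, giving pq = 4585.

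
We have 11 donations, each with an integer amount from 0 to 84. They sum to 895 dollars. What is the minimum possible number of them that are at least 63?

If only k of them are at least 63, the other 11 − k are at most 62, so the total is at most k·84 + (11 − k)·62.
This must reach 895, so k·84 + (11 − k)·62 ≥ 895, giving k ≥ 10.
Exactly 10 works: 10 values at 84 and 1 at 62 total 902; lower one of the high values by 7 (still ≥ 63) to hit 895.

10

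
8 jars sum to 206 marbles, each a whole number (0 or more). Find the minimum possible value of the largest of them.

The average is 206/8 > 25, so not all 8 can be 25 or less; the largest is ≥ 26.
Taking 2 copies of 25 and 6 copies of 26 gives exactly 206, so 26 is attained.

26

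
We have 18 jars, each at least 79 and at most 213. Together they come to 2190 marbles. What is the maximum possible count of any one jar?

Maximizing one value means minimizing the remaining 17.
The other 17 contribute at least 17 × 79 = 1343, leaving at most 2190 − 1343 = 847.
But each jar is capped at 213, so the maximum is 213.
Achievable: one at 213 and the other 17 totalling 1977, which fits since 17 × 79 ≤ 1977 ≤ 17 × 213.

213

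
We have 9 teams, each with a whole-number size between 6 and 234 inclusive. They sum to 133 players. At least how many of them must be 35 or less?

Each value above 35 is at least 36, contributing at least 36 − 6 = 30 above the floor 6.
The sum exceeds the floor total 54 by 79, so at most ⌊79/30⌋ = 2 exceed 35, and at least 7 are ≤ 35.
Exactly 7 works: 7 values at 6 and 2 at 36 total 114; raise one of the low values by 19 (still ≤ 35) to hit 133.

7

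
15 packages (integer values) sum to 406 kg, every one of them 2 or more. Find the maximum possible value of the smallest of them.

The 15 values sum to 406, so their minimum is at most ⌊406/15⌋ = 27.
Taking 14 copies of 27 and 1 copy of 28 gives exactly 406, so 27 is attained.

27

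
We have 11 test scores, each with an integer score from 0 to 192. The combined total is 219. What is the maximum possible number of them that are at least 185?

Suppose k of them are at least 185. Those contribute at least 185 each and the other 11 − k at least 0 each.
So the total is at least 185k + 0(11 − k) = 0 + 185k. This must be ≤ 219, giving k ≤ 1.
k = 1 is achieved by 1 value at 185 and 10 at 0, total 185; add 34 to one value (staying below 185) to reach 219.

1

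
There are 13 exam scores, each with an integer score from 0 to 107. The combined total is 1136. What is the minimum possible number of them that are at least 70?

7

Suppose at most 13 − j of them reach 70; then j values are ≤ 69 and the rest ≤ 107.
The total is then ≤ 69·j + 107·(13 − j) = 1391 − 38j. For this to be ≥ 1136 we need j ≤ 6, so at least 13 − 6 = 7 must reach 70.
Exactly 7 works: 7 values at 107 and 6 at 69 total 1163; lower one of the high values by 27 (still ≥ 70) to hit 1136.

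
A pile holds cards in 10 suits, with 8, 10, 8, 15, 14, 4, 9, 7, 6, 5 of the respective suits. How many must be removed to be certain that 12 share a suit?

80

In the worst case you take as many as possible of each suit without reaching 12: 8 + 10 + 8 + 11 + 11 + 4 + 9 + 7 + 6 + 5 = 79.
The next one must give 12 of some suit, so 79 + 1 = 80.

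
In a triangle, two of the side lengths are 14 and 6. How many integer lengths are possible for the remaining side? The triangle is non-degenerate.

11

The triangle inequality gives |14 − 6| < c < 14 + 6, i.e. 8 < c < 20.
So c can be any integer from 9 to 19: 11 values.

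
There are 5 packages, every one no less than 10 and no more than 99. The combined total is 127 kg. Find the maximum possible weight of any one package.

87

To make one package as large as possible, make the other 4 as small as possible.
The other 4 contribute at least 4 × 10 = 40, leaving at most 127 − 40 = 87.
Since 87 ≤ 99, this is achievable: one at 87 and 4 at 10.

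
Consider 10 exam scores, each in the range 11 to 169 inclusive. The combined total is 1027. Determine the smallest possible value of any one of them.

11

To make one score as small as possible, make the other 9 as large as possible.
The other 9 can take up 9 × 169 = 1521 ≥ 1027 − 11, so one score can sit at its floor of 11.
Achievable: one at 11 and the other 9 totalling 1016, which fits since 9 × 11 ≤ 1016 ≤ 9 × 169.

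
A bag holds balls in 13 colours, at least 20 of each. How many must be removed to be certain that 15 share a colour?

183

You could draw 14 of every colour without reaching 15 of any — 182 in all.
One more forces 15 of some colour, so 182 + 1 = 183.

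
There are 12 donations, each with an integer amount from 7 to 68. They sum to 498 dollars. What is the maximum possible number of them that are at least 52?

With k values at 52 or above and the rest at least 7, the sum is at least 84 + 45k.
Since the sum is 498, we need 45k ≤ 414, i.e. k ≤ 9.
k = 9 is achieved by 9 values at 52 and 3 at 7, total 489; add 9 to one value (staying below 52) to reach 498.

9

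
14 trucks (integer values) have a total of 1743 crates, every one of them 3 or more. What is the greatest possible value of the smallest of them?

The 14 values sum to 1743, so their minimum is at most ⌊1743/14⌋ = 124.
Taking 7 copies of 124 and 7 copies of 125 gives exactly 1743, so 124 is attained.

124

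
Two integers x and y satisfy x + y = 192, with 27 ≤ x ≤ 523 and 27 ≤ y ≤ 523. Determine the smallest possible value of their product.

4455

xy = x(192 − x) is concave in x, so over [27, 165] it is minimized at an endpoint.
The extreme feasible split is x = 27, y = 165, giving xy = 4455.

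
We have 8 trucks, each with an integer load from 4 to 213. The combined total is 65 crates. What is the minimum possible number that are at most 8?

2

Each value above 8 is at least 9, contributing at least 9 − 4 = 5 above the floor 4.
The sum exceeds the floor total 32 by 33, so at most ⌊33/5⌋ = 6 exceed 8, and at least 2 are ≤ 8.
Exactly 2 works: 2 values at 4 and 6 at 9 total 62; raise one of the low values by 3 (still ≤ 8) to hit 65.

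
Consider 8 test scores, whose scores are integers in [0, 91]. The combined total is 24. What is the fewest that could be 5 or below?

4

Each value above 5 is at least 6, contributing at least 6 − 0 = 6 above the floor 0.
The sum exceeds the floor total 0 by 24, so at most ⌊24/6⌋ = 4 exceed 5, and at least 4 are ≤ 5.
Exactly 4 works: 4 values at 0 and 4 at 6 total 24.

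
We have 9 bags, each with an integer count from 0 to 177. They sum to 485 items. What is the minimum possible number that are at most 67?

2

Let j be the number exceeding 67. Then the total is ≥ 68·j + 0·(9 − j) = 0 + 68j.
So 68j ≤ 485 and j ≤ 7; hence at least 9 − 7 = 2 are ≤ 67.
Exactly 2 works: 2 values at 0 and 7 at 68 total 476; raise one of the low values by 9 (still ≤ 67) to hit 485.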